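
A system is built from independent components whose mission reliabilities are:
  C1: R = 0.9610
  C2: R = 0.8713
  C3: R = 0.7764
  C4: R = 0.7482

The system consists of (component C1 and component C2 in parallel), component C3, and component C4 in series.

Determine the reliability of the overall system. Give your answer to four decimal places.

0.5780

Parallel (C1 and C2): 1 − (1 − 0.961000)(1 − 0.871300) = 0.994981
Series ([0.994981], C3, and C4): 0.994981 × 0.776400 × 0.748200 = 0.5780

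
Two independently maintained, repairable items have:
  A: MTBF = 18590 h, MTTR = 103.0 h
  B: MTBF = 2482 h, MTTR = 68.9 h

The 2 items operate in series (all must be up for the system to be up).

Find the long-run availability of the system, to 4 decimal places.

A(A) = MTBF/(MTBF+MTTR) = 18590/(18590+103.0) = 0.994490
A(B) = MTBF/(MTBF+MTTR) = 2482/(2482+68.9) = 0.972990
Series availability: 0.994490 × 0.972990 = 0.9676

0.9676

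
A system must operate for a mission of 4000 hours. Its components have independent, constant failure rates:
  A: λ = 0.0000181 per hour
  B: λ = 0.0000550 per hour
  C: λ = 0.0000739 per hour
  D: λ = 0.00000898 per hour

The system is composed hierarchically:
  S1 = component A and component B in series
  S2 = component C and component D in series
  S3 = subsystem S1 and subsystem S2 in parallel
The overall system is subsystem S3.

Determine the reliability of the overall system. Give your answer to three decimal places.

R(A) = exp(−0.0000181 × 4000) = 0.93016
R(B) = exp(−0.0000550 × 4000) = 0.80252
R(C) = exp(−0.0000739 × 4000) = 0.74409
R(D) = exp(−0.00000898 × 4000) = 0.96472
Series (A and B): 0.93016 × 0.80252 = 0.74647
Series (C and D): 0.74409 × 0.96472 = 0.71784
Parallel ([0.74647] and [0.71784]): 1 − (1 − 0.74647)(1 − 0.71784) = 0.928

0.928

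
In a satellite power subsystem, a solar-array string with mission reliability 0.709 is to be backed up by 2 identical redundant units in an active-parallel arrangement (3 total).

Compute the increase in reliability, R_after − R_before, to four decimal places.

R_before = 0.709
R_after = 1 − (1 − 0.709)^3 = 0.9754
ΔR = 0.9754 − 0.709 = 0.2664

0.2664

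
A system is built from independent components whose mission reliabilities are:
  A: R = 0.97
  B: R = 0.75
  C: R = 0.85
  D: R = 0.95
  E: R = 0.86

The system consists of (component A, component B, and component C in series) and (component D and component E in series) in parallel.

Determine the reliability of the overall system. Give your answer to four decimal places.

0.9302

Series (A, B, and C): 0.970000 × 0.750000 × 0.850000 = 0.618375
Series (D and E): 0.950000 × 0.860000 = 0.817000
Parallel ([0.618375] and [0.817000]): 1 − (1 − 0.618375)(1 − 0.817000) = 0.9302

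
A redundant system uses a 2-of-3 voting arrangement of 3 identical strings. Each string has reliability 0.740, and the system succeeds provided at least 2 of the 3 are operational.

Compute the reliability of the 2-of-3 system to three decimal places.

R = Σ_{i=2}^{3} C(3,i) p^i (1−p)^{3−i} with p = 0.740
C(3,2)·0.740^2·0.260^1 = 0.42713
C(3,3)·0.740^3·0.260^0 = 0.40522
Sum = 0.832

0.832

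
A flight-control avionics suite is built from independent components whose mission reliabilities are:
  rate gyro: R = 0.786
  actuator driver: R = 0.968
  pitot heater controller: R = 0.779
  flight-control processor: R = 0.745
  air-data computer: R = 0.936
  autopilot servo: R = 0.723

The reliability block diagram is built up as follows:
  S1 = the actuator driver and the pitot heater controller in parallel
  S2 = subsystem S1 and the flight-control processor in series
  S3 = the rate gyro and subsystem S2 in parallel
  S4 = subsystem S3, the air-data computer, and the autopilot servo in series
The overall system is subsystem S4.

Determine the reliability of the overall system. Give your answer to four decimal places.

Parallel (actuator driver and pitot heater controller): 1 − (1 − 0.968000)(1 − 0.779000) = 0.992928
Series ([0.992928] and flight-control processor): 0.992928 × 0.745000 = 0.739731
Parallel (rate gyro and [0.739731]): 1 − (1 − 0.786000)(1 − 0.739731) = 0.944302
Series ([0.944302], air-data computer, and autopilot servo): 0.944302 × 0.936000 × 0.723000 = 0.6390

0.6390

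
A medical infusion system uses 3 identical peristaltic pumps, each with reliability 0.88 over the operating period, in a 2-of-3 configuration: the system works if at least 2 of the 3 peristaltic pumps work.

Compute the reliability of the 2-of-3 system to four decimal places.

R = Σ_{i=2}^{3} C(3,i) p^i (1−p)^{3−i} with p = 0.88
C(3,2)·0.88^2·0.12^1 = 0.278784
C(3,3)·0.88^3·0.12^0 = 0.681472
Sum = 0.9603

0.9603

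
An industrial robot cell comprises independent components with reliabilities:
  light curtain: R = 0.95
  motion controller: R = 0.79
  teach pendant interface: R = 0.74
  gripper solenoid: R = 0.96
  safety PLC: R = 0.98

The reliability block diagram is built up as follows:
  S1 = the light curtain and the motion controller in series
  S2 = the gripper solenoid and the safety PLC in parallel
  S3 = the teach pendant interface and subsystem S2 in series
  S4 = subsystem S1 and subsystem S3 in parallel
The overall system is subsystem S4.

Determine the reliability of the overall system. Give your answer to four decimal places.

0.9350

Series (light curtain and motion controller): 0.950000 × 0.790000 = 0.750500
Parallel (gripper solenoid and safety PLC): 1 − (1 − 0.960000)(1 − 0.980000) = 0.999200
Series (teach pendant interface and [0.999200]): 0.740000 × 0.999200 = 0.739408
Parallel ([0.750500] and [0.739408]): 1 − (1 − 0.750500)(1 − 0.739408) = 0.9350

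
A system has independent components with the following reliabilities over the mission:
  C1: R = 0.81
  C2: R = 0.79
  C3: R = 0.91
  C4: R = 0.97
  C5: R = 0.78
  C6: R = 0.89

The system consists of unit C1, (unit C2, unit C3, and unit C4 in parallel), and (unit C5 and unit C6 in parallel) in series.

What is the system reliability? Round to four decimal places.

Parallel (C2, C3, and C4): 1 − (1 − 0.790000)(1 − 0.910000)(1 − 0.970000) = 0.999433
Parallel (C5 and C6): 1 − (1 − 0.780000)(1 − 0.890000) = 0.975800
Series (C1, [0.999433], and [0.975800]): 0.810000 × 0.999433 × 0.975800 = 0.7899

0.7899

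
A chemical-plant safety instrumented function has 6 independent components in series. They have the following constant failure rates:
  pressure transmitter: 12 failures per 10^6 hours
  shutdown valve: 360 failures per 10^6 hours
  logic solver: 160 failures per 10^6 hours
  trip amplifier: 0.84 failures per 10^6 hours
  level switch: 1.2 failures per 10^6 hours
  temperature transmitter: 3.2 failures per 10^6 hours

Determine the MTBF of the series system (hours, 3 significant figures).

1860

Series of exponential components: λ_sys = Σ λ_i
λ_sys = 0.000012 + 0.00036 + 0.00016 + 0.00000084 + 0.0000012 + 0.0000032 = 5.3724e-04 /h
MTBF = 1 / λ_sys = 1860 h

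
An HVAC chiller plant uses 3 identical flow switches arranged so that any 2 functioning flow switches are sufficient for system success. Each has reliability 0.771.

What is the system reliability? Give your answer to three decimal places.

R = Σ_{i=2}^{3} C(3,i) p^i (1−p)^{3−i} with p = 0.771
C(3,2)·0.771^2·0.229^1 = 0.40838
C(3,3)·0.771^3·0.229^0 = 0.45831
Sum = 0.867

0.867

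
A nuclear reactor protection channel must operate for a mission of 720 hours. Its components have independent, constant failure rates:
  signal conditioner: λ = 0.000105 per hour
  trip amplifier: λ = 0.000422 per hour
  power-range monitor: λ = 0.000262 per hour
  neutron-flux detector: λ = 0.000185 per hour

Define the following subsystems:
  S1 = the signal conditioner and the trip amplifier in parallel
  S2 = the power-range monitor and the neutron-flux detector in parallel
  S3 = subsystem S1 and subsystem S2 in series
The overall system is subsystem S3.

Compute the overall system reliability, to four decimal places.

R(signal conditioner) = exp(−0.000105 × 720) = 0.927187
R(trip amplifier) = exp(−0.000422 × 720) = 0.737979
R(power-range monitor) = exp(−0.000262 × 720) = 0.828085
R(neutron-flux detector) = exp(−0.000185 × 720) = 0.875290
Parallel (signal conditioner and trip amplifier): 1 − (1 − 0.927187)(1 − 0.737979) = 0.980921
Parallel (power-range monitor and neutron-flux detector): 1 − (1 − 0.828085)(1 − 0.875290) = 0.978560
Series ([0.980921] and [0.978560]): 0.980921 × 0.978560 = 0.9599

0.9599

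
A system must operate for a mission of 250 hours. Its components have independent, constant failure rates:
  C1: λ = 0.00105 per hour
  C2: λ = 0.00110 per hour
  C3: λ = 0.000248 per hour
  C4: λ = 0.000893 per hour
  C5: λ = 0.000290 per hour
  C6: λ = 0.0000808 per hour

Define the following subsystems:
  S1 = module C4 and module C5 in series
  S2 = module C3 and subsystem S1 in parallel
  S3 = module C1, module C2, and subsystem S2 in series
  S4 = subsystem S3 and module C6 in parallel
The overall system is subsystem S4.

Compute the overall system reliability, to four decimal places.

0.9915

R(C1) = exp(−0.00105 × 250) = 0.769126
R(C2) = exp(−0.00110 × 250) = 0.759572
R(C3) = exp(−0.000248 × 250) = 0.939883
R(C4) = exp(−0.000893 × 250) = 0.799915
R(C5) = exp(−0.000290 × 250) = 0.930066
R(C6) = exp(−0.0000808 × 250) = 0.980003
Series (C4 and C5): 0.799915 × 0.930066 = 0.743974
Parallel (C3 and [0.743974]): 1 − (1 − 0.939883)(1 − 0.743974) = 0.984608
Series (C1, C2, and [0.984608]): 0.769126 × 0.759572 × 0.984608 = 0.575214
Parallel ([0.575214] and C6): 1 − (1 − 0.575214)(1 − 0.980003) = 0.9915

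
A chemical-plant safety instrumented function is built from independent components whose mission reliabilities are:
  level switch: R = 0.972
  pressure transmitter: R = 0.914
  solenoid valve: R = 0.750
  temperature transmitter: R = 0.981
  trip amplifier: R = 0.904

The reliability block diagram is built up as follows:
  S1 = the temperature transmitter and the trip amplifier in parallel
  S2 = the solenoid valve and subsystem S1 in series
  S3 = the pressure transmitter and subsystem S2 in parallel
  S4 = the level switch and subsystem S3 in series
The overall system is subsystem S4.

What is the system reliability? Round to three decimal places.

Parallel (temperature transmitter and trip amplifier): 1 − (1 − 0.98100)(1 − 0.90400) = 0.99818
Series (solenoid valve and [0.99818]): 0.75000 × 0.99818 = 0.74864
Parallel (pressure transmitter and [0.74864]): 1 − (1 − 0.91400)(1 − 0.74864) = 0.97838
Series (level switch and [0.97838]): 0.97200 × 0.97838 = 0.951

0.951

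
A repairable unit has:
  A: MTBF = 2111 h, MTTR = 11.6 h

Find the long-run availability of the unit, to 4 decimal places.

A(A) = MTBF/(MTBF+MTTR) = 2111/(2111+11.6) = 0.9945

0.9945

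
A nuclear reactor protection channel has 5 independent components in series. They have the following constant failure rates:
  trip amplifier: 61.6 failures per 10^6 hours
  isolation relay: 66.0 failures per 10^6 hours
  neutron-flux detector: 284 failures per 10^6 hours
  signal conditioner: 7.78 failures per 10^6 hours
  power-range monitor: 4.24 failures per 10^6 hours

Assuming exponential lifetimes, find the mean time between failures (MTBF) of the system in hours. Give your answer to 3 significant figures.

Series of exponential components: λ_sys = Σ λ_i
λ_sys = 0.0000616 + 0.0000660 + 0.000284 + 0.00000778 + 0.00000424 = 4.2362e-04 /h
MTBF = 1 / λ_sys = 2360 h

2360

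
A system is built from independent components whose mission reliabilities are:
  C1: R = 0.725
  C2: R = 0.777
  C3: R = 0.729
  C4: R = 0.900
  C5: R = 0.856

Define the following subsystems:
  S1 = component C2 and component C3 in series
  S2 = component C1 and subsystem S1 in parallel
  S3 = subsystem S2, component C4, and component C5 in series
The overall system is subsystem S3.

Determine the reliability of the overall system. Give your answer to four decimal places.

Series (C2 and C3): 0.777000 × 0.729000 = 0.566433
Parallel (C1 and [0.566433]): 1 − (1 − 0.725000)(1 − 0.566433) = 0.880769
Series ([0.880769], C4, and C5): 0.880769 × 0.900000 × 0.856000 = 0.6785

0.6785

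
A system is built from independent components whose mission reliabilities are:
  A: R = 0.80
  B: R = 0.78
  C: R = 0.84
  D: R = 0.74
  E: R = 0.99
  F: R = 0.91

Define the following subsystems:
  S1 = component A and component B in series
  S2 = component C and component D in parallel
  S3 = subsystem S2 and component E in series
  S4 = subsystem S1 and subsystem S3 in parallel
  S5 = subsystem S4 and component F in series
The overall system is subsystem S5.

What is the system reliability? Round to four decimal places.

0.8925

Series (A and B): 0.800000 × 0.780000 = 0.624000
Parallel (C and D): 1 − (1 − 0.840000)(1 − 0.740000) = 0.958400
Series ([0.958400] and E): 0.958400 × 0.990000 = 0.948816
Parallel ([0.624000] and [0.948816]): 1 − (1 − 0.624000)(1 − 0.948816) = 0.980755
Series ([0.980755] and F): 0.980755 × 0.910000 = 0.8925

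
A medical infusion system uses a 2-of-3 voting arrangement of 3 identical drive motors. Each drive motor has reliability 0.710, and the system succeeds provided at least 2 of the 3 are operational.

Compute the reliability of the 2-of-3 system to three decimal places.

0.796

R = Σ_{i=2}^{3} C(3,i) p^i (1−p)^{3−i} with p = 0.710
C(3,2)·0.710^2·0.290^1 = 0.43857
C(3,3)·0.710^3·0.290^0 = 0.35791
Sum = 0.796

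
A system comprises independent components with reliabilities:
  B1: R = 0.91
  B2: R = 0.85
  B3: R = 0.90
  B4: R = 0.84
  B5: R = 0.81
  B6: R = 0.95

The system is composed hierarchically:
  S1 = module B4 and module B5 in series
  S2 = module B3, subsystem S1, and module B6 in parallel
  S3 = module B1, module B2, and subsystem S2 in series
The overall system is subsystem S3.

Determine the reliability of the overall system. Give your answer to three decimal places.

0.772

Series (B4 and B5): 0.84000 × 0.81000 = 0.68040
Parallel (B3, [0.68040], and B6): 1 − (1 − 0.90000)(1 − 0.68040)(1 − 0.95000) = 0.99840
Series (B1, B2, and [0.99840]): 0.91000 × 0.85000 × 0.99840 = 0.772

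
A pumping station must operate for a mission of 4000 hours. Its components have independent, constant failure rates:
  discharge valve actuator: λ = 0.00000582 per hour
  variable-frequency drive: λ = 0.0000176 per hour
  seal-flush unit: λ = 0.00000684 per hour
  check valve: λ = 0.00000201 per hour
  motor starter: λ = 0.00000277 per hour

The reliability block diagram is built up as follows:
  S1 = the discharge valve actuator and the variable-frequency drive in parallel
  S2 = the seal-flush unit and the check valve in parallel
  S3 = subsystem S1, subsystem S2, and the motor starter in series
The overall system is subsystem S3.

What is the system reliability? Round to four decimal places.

R(discharge valve actuator) = exp(−0.00000582 × 4000) = 0.976989
R(variable-frequency drive) = exp(−0.0000176 × 4000) = 0.932021
R(seal-flush unit) = exp(−0.00000684 × 4000) = 0.973011
R(check valve) = exp(−0.00000201 × 4000) = 0.991992
R(motor starter) = exp(−0.00000277 × 4000) = 0.988981
Parallel (discharge valve actuator and variable-frequency drive): 1 − (1 − 0.976989)(1 − 0.932021) = 0.998436
Parallel (seal-flush unit and check valve): 1 − (1 − 0.973011)(1 − 0.991992) = 0.999784
Series ([0.998436], [0.999784], and motor starter): 0.998436 × 0.999784 × 0.988981 = 0.9872

0.9872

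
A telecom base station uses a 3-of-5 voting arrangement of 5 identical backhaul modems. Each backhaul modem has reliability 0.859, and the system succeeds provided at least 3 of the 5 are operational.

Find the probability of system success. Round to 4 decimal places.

R = Σ_{i=3}^{5} C(5,i) p^i (1−p)^{5−i} with p = 0.859
C(5,3)·0.859^3·0.141^2 = 0.126014
C(5,4)·0.859^4·0.141^1 = 0.383850
C(5,5)·0.859^5·0.141^0 = 0.467698
Sum = 0.9776

0.9776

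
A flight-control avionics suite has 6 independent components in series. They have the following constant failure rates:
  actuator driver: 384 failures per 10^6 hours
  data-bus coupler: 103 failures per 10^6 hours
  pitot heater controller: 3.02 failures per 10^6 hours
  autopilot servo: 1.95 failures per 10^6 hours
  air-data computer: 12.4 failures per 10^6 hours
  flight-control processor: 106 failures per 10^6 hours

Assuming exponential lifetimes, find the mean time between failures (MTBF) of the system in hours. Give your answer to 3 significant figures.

1640

Series of exponential components: λ_sys = Σ λ_i
λ_sys = 0.000384 + 0.000103 + 0.00000302 + 0.00000195 + 0.0000124 + 0.000106 = 6.1037e-04 /h
MTBF = 1 / λ_sys = 1640 h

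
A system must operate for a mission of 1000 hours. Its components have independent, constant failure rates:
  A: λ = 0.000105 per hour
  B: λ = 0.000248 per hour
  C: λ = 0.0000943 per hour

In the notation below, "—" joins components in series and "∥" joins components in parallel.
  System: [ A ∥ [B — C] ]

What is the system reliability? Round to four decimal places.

0.9711

R(A) = exp(−0.000105 × 1000) = 0.900325
R(B) = exp(−0.000248 × 1000) = 0.780360
R(C) = exp(−0.0000943 × 1000) = 0.910010
Series (B and C): 0.780360 × 0.910010 = 0.710135
Parallel (A and [0.710135]): 1 − (1 − 0.900325)(1 − 0.710135) = 0.9711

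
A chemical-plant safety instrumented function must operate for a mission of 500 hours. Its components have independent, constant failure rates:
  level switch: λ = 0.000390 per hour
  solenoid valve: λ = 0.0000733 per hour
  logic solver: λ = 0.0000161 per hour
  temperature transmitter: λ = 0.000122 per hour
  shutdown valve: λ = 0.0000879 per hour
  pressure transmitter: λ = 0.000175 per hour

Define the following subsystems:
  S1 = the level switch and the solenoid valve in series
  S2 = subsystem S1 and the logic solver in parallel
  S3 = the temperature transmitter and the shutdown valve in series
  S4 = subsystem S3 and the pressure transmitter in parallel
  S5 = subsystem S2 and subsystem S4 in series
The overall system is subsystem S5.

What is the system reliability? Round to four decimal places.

0.9900

R(level switch) = exp(−0.000390 × 500) = 0.822835
R(solenoid valve) = exp(−0.0000733 × 500) = 0.964013
R(logic solver) = exp(−0.0000161 × 500) = 0.991982
R(temperature transmitter) = exp(−0.000122 × 500) = 0.940823
R(shutdown valve) = exp(−0.0000879 × 500) = 0.957002
R(pressure transmitter) = exp(−0.000175 × 500) = 0.916219
Series (level switch and solenoid valve): 0.822835 × 0.964013 = 0.793224
Parallel ([0.793224] and logic solver): 1 − (1 − 0.793224)(1 − 0.991982) = 0.998342
Series (temperature transmitter and shutdown valve): 0.940823 × 0.957002 = 0.900369
Parallel ([0.900369] and pressure transmitter): 1 − (1 − 0.900369)(1 − 0.916219) = 0.991653
Series ([0.998342] and [0.991653]): 0.998342 × 0.991653 = 0.9900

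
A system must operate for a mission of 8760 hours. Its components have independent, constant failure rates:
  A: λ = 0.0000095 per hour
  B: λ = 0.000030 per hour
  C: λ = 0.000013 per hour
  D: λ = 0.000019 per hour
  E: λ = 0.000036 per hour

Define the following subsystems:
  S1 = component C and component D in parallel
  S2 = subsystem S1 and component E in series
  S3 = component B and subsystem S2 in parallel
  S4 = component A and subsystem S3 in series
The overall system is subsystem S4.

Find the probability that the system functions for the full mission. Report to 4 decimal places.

0.8601

R(A) = exp(−0.0000095 × 8760) = 0.920149
R(B) = exp(−0.000030 × 8760) = 0.768896
R(C) = exp(−0.000013 × 8760) = 0.892365
R(D) = exp(−0.000019 × 8760) = 0.846674
R(E) = exp(−0.000036 × 8760) = 0.729526
Parallel (C and D): 1 − (1 − 0.892365)(1 − 0.846674) = 0.983497
Series ([0.983497] and E): 0.983497 × 0.729526 = 0.717487
Parallel (B and [0.717487]): 1 − (1 − 0.768896)(1 − 0.717487) = 0.934710
Series (A and [0.934710]): 0.920149 × 0.934710 = 0.8601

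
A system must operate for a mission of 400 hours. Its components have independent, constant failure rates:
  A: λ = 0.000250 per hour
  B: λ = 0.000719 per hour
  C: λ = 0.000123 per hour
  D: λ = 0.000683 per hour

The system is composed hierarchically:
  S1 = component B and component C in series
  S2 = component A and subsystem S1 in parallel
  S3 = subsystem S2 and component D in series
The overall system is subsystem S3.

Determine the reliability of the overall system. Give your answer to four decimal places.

0.7402

R(A) = exp(−0.000250 × 400) = 0.904837
R(B) = exp(−0.000719 × 400) = 0.750062
R(C) = exp(−0.000123 × 400) = 0.951991
R(D) = exp(−0.000683 × 400) = 0.760941
Series (B and C): 0.750062 × 0.951991 = 0.714052
Parallel (A and [0.714052]): 1 − (1 − 0.904837)(1 − 0.714052) = 0.972788
Series ([0.972788] and D): 0.972788 × 0.760941 = 0.7402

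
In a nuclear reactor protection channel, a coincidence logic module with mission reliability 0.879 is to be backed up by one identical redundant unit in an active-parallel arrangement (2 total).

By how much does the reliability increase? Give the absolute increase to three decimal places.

R_before = 0.879
R_after = 1 − (1 − 0.879)^2 = 0.985
ΔR = 0.985 − 0.879 = 0.106

0.106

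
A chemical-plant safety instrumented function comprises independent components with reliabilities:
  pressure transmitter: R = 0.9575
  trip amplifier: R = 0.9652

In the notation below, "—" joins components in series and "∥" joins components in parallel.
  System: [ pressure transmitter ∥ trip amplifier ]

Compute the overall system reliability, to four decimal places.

Parallel (pressure transmitter and trip amplifier): 1 − (1 − 0.957500)(1 − 0.965200) = 0.9985

0.9985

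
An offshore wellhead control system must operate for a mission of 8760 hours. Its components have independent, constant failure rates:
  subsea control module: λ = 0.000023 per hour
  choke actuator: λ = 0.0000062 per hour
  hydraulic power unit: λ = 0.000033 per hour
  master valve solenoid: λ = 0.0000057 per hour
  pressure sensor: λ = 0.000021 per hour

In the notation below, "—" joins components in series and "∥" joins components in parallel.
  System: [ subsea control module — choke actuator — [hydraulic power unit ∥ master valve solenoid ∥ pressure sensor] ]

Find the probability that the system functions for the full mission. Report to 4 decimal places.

0.7727

R(subsea control module) = exp(−0.000023 × 8760) = 0.817520
R(choke actuator) = exp(−0.0000062 × 8760) = 0.947137
R(hydraulic power unit) = exp(−0.000033 × 8760) = 0.748952
R(master valve solenoid) = exp(−0.0000057 × 8760) = 0.951294
R(pressure sensor) = exp(−0.000021 × 8760) = 0.831969
Parallel (hydraulic power unit, master valve solenoid, and pressure sensor): 1 − (1 − 0.748952)(1 − 0.951294)(1 − 0.831969) = 0.997945
Series (subsea control module, choke actuator, and [0.997945]): 0.817520 × 0.947137 × 0.997945 = 0.7727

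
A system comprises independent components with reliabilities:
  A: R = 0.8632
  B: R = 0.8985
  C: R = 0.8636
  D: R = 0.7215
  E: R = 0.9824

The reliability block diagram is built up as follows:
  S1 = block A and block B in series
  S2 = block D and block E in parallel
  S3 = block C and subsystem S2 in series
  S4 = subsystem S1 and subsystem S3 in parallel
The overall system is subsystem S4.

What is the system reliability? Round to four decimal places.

0.9684

Series (A and B): 0.863200 × 0.898500 = 0.775585
Parallel (D and E): 1 − (1 − 0.721500)(1 − 0.982400) = 0.995098
Series (C and [0.995098]): 0.863600 × 0.995098 = 0.859367
Parallel ([0.775585] and [0.859367]): 1 − (1 − 0.775585)(1 − 0.859367) = 0.9684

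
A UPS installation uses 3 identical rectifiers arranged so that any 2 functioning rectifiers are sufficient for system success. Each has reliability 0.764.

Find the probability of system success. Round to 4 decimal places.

R = Σ_{i=2}^{3} C(3,i) p^i (1−p)^{3−i} with p = 0.764
C(3,2)·0.764^2·0.236^1 = 0.413257
C(3,3)·0.764^3·0.236^0 = 0.445944
Sum = 0.8592

0.8592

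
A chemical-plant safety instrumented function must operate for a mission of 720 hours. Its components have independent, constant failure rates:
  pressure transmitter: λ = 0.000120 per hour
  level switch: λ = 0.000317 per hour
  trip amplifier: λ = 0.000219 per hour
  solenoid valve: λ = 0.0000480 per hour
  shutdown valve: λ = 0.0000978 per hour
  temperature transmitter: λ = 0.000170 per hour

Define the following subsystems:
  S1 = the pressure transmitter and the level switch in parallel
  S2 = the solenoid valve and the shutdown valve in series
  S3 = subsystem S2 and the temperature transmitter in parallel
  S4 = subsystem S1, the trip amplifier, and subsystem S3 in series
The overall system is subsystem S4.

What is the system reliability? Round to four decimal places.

0.8301

R(pressure transmitter) = exp(−0.000120 × 720) = 0.917227
R(level switch) = exp(−0.000317 × 720) = 0.795933
R(trip amplifier) = exp(−0.000219 × 720) = 0.854123
R(solenoid valve) = exp(−0.0000480 × 720) = 0.966030
R(shutdown valve) = exp(−0.0000978 × 720) = 0.932006
R(temperature transmitter) = exp(−0.000170 × 720) = 0.884794
Parallel (pressure transmitter and level switch): 1 − (1 − 0.917227)(1 − 0.795933) = 0.983109
Series (solenoid valve and shutdown valve): 0.966030 × 0.932006 = 0.900346
Parallel ([0.900346] and temperature transmitter): 1 − (1 − 0.900346)(1 − 0.884794) = 0.988519
Series ([0.983109], trip amplifier, and [0.988519]): 0.983109 × 0.854123 × 0.988519 = 0.8301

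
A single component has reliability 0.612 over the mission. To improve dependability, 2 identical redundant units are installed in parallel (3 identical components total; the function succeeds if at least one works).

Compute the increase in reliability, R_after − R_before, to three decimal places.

0.330

R_before = 0.612
R_after = 1 − (1 − 0.612)^3 = 0.942
ΔR = 0.942 − 0.612 = 0.330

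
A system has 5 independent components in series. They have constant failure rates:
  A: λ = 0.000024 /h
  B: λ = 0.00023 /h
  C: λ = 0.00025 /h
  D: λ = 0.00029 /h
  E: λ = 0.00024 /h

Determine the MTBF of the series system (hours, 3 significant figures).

Series of exponential components: λ_sys = Σ λ_i
λ_sys = 0.000024 + 0.00023 + 0.00025 + 0.00029 + 0.00024 = 1.0340e-03 /h
MTBF = 1 / λ_sys = 967 h

967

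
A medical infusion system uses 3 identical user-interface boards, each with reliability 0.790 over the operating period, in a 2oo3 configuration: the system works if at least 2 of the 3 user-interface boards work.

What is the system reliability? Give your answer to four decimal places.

R = Σ_{i=2}^{3} C(3,i) p^i (1−p)^{3−i} with p = 0.790
C(3,2)·0.790^2·0.210^1 = 0.393183
C(3,3)·0.790^3·0.210^0 = 0.493039
Sum = 0.8862

0.8862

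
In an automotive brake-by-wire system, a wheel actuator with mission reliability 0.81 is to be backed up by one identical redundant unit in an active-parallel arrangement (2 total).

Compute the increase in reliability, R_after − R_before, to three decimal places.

0.154

R_before = 0.81
R_after = 1 − (1 − 0.81)^2 = 0.964
ΔR = 0.964 − 0.81 = 0.154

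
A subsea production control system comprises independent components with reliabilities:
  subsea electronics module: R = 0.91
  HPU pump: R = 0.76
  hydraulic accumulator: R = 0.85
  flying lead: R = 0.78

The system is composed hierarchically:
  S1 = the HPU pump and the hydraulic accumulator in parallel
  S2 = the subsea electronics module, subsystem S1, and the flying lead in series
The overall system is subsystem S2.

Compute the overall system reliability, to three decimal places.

0.684

Parallel (HPU pump and hydraulic accumulator): 1 − (1 − 0.76000)(1 − 0.85000) = 0.96400
Series (subsea electronics module, [0.96400], and flying lead): 0.91000 × 0.96400 × 0.78000 = 0.684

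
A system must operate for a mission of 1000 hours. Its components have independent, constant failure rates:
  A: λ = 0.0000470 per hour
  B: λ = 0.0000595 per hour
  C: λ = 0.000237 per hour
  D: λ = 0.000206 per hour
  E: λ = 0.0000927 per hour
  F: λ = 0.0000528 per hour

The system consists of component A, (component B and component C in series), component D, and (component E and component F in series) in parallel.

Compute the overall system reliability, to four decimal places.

0.9997

R(A) = exp(−0.0000470 × 1000) = 0.954087
R(B) = exp(−0.0000595 × 1000) = 0.942236
R(C) = exp(−0.000237 × 1000) = 0.788991
R(D) = exp(−0.000206 × 1000) = 0.813833
R(E) = exp(−0.0000927 × 1000) = 0.911467
R(F) = exp(−0.0000528 × 1000) = 0.948570
Series (B and C): 0.942236 × 0.788991 = 0.743416
Series (E and F): 0.911467 × 0.948570 = 0.864590
Parallel (A, [0.743416], D, and [0.864590]): 1 − (1 − 0.954087)(1 − 0.743416)(1 − 0.813833)(1 − 0.864590) = 0.9997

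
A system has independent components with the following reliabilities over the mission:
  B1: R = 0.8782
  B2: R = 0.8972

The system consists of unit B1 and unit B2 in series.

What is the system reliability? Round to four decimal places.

Series (B1 and B2): 0.878200 × 0.897200 = 0.7879

0.7879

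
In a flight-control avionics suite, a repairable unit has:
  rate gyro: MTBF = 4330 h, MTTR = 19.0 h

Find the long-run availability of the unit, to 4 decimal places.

0.9956

A(rate gyro) = MTBF/(MTBF+MTTR) = 4330/(4330+19.0) = 0.9956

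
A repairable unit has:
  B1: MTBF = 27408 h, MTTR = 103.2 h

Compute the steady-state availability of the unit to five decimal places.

0.99625

A(B1) = MTBF/(MTBF+MTTR) = 27408/(27408+103.2) = 0.99625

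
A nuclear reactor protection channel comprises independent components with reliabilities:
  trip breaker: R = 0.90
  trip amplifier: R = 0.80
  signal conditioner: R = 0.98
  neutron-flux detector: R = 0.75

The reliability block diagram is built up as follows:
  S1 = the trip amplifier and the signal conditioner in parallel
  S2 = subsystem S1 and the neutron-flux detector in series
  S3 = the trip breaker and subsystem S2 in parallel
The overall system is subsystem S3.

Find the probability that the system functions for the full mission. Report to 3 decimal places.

Parallel (trip amplifier and signal conditioner): 1 − (1 − 0.80000)(1 − 0.98000) = 0.99600
Series ([0.99600] and neutron-flux detector): 0.99600 × 0.75000 = 0.74700
Parallel (trip breaker and [0.74700]): 1 − (1 − 0.90000)(1 − 0.74700) = 0.975

0.975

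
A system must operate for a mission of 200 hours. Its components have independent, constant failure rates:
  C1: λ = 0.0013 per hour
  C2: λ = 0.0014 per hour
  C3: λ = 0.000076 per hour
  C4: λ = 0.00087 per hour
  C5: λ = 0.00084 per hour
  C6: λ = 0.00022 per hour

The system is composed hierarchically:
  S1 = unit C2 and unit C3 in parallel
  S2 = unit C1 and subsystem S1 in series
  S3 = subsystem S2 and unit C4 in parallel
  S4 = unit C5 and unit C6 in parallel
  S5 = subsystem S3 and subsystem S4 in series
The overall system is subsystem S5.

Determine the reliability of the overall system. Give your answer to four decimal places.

0.9566

R(C1) = exp(−0.0013 × 200) = 0.771052
R(C2) = exp(−0.0014 × 200) = 0.755784
R(C3) = exp(−0.000076 × 200) = 0.984915
R(C4) = exp(−0.00087 × 200) = 0.840297
R(C5) = exp(−0.00084 × 200) = 0.845354
R(C6) = exp(−0.00022 × 200) = 0.956954
Parallel (C2 and C3): 1 − (1 − 0.755784)(1 − 0.984915) = 0.996316
Series (C1 and [0.996316]): 0.771052 × 0.996316 = 0.768211
Parallel ([0.768211] and C4): 1 − (1 − 0.768211)(1 − 0.840297) = 0.962983
Parallel (C5 and C6): 1 − (1 − 0.845354)(1 − 0.956954) = 0.993343
Series ([0.962983] and [0.993343]): 0.962983 × 0.993343 = 0.9566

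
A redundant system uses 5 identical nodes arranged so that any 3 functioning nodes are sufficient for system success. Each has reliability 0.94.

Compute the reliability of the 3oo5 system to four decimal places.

R = Σ_{i=3}^{5} C(5,i) p^i (1−p)^{5−i} with p = 0.94
C(5,3)·0.94^3·0.06^2 = 0.029901
C(5,4)·0.94^4·0.06^1 = 0.234225
C(5,5)·0.94^5·0.06^0 = 0.733904
Sum = 0.9980

0.9980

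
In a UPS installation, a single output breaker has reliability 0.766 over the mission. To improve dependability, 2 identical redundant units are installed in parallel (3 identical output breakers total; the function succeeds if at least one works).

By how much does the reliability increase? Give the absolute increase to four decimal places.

R_before = 0.766
R_after = 1 − (1 − 0.766)^3 = 0.9872
ΔR = 0.9872 − 0.766 = 0.2212

0.2212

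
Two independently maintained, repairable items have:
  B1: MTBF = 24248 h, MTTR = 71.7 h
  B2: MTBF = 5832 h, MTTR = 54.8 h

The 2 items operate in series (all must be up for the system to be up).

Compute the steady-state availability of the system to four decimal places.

A(B1) = MTBF/(MTBF+MTTR) = 24248/(24248+71.7) = 0.997052
A(B2) = MTBF/(MTBF+MTTR) = 5832/(5832+54.8) = 0.990691
Series availability: 0.997052 × 0.990691 = 0.9878

0.9878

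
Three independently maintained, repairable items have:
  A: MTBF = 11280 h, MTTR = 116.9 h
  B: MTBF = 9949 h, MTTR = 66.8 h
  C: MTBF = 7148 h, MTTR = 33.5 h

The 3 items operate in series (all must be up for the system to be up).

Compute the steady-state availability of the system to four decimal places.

A(A) = MTBF/(MTBF+MTTR) = 11280/(11280+116.9) = 0.989743
A(B) = MTBF/(MTBF+MTTR) = 9949/(9949+66.8) = 0.993331
A(C) = MTBF/(MTBF+MTTR) = 7148/(7148+33.5) = 0.995335
Series availability: 0.989743 × 0.993331 × 0.995335 = 0.9786

0.9786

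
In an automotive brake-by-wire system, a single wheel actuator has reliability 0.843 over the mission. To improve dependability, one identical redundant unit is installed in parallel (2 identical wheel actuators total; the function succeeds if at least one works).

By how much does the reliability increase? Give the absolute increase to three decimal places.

0.132

R_before = 0.843
R_after = 1 − (1 − 0.843)^2 = 0.975
ΔR = 0.975 − 0.843 = 0.132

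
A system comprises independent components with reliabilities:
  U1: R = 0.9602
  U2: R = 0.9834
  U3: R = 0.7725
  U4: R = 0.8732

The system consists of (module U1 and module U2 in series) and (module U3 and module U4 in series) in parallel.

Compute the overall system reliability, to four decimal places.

0.9819

Series (U1 and U2): 0.960200 × 0.983400 = 0.944261
Series (U3 and U4): 0.772500 × 0.873200 = 0.674547
Parallel ([0.944261] and [0.674547]): 1 − (1 − 0.944261)(1 − 0.674547) = 0.9819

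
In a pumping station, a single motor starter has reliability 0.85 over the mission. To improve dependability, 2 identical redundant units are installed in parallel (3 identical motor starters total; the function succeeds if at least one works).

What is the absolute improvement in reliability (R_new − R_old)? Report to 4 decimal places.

0.1466

R_before = 0.85
R_after = 1 − (1 − 0.85)^3 = 0.9966
ΔR = 0.9966 − 0.85 = 0.1466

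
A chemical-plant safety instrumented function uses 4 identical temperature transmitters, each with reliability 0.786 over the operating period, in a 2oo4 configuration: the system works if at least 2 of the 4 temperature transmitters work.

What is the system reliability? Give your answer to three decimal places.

0.967

R = Σ_{i=2}^{4} C(4,i) p^i (1−p)^{4−i} with p = 0.786
C(4,2)·0.786^2·0.214^2 = 0.16976
C(4,3)·0.786^3·0.214^1 = 0.41566
C(4,4)·0.786^4·0.214^0 = 0.38167
Sum = 0.967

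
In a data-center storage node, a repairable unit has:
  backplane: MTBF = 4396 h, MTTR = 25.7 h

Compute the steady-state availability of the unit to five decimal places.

0.99419

A(backplane) = MTBF/(MTBF+MTTR) = 4396/(4396+25.7) = 0.99419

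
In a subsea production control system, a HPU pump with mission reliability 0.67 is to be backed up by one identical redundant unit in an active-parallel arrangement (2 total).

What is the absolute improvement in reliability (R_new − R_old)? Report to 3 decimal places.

R_before = 0.67
R_after = 1 − (1 − 0.67)^2 = 0.891
ΔR = 0.891 − 0.67 = 0.221

0.221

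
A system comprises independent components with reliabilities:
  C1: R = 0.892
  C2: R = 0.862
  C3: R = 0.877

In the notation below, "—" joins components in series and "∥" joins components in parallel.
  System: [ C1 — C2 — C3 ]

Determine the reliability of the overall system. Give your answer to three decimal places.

Series (C1, C2, and C3): 0.89200 × 0.86200 × 0.87700 = 0.674

0.674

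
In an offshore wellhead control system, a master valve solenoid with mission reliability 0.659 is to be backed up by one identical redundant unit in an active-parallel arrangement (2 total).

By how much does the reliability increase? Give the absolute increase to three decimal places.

0.225

R_before = 0.659
R_after = 1 − (1 − 0.659)^2 = 0.884
ΔR = 0.884 − 0.659 = 0.225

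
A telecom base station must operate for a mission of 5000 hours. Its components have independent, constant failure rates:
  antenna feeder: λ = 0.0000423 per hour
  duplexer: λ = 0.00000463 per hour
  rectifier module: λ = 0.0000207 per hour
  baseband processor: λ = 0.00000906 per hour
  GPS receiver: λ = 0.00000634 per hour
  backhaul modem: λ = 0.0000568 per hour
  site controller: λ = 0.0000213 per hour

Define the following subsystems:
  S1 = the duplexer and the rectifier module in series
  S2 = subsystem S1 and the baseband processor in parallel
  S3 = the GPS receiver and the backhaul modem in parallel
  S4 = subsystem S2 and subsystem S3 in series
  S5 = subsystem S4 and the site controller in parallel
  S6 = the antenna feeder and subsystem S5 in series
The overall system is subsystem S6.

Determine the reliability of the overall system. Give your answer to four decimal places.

0.8083

R(antenna feeder) = exp(−0.0000423 × 5000) = 0.809369
R(duplexer) = exp(−0.00000463 × 5000) = 0.977116
R(rectifier module) = exp(−0.0000207 × 5000) = 0.901676
R(baseband processor) = exp(−0.00000906 × 5000) = 0.955711
R(GPS receiver) = exp(−0.00000634 × 5000) = 0.968797
R(backhaul modem) = exp(−0.0000568 × 5000) = 0.752767
R(site controller) = exp(−0.0000213 × 5000) = 0.898975
Series (duplexer and rectifier module): 0.977116 × 0.901676 = 0.881042
Parallel ([0.881042] and baseband processor): 1 − (1 − 0.881042)(1 − 0.955711) = 0.994731
Parallel (GPS receiver and backhaul modem): 1 − (1 − 0.968797)(1 − 0.752767) = 0.992286
Series ([0.994731] and [0.992286]): 0.994731 × 0.992286 = 0.987058
Parallel ([0.987058] and site controller): 1 − (1 − 0.987058)(1 − 0.898975) = 0.998693
Series (antenna feeder and [0.998693]): 0.809369 × 0.998693 = 0.8083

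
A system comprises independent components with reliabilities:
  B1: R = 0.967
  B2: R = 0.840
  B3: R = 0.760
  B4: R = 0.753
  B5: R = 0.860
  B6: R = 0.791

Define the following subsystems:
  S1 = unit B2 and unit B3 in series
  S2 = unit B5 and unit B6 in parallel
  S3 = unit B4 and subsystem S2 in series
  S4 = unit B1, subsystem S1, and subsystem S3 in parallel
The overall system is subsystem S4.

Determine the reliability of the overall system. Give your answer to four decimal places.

0.9968

Series (B2 and B3): 0.840000 × 0.760000 = 0.638400
Parallel (B5 and B6): 1 − (1 − 0.860000)(1 − 0.791000) = 0.970740
Series (B4 and [0.970740]): 0.753000 × 0.970740 = 0.730967
Parallel (B1, [0.638400], and [0.730967]): 1 − (1 − 0.967000)(1 − 0.638400)(1 − 0.730967) = 0.9968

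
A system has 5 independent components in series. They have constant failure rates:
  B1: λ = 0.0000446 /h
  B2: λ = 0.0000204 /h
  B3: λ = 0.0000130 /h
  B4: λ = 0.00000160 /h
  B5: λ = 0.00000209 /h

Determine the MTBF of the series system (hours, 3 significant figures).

Series of exponential components: λ_sys = Σ λ_i
λ_sys = 0.0000446 + 0.0000204 + 0.0000130 + 0.00000160 + 0.00000209 = 8.1690e-05 /h
MTBF = 1 / λ_sys = 12200 h

12200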